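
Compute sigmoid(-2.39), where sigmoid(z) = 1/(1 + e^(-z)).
0.08394

sigmoid(-2.39) = 1/(1 + e^(2.39)) = 1/(1 + 10.91) = 0.08394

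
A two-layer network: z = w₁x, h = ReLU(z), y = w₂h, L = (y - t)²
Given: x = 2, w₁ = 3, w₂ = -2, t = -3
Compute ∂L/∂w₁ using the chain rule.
∂L/∂w₁ = 72

Forward pass:
z = w₁x = 3×2 = 6
h = ReLU(6) = 6
y = w₂h = -2×6 = -12

Backward pass:
∂L/∂y = 2(y - t) = 2(-12 - -3) = -18
∂y/∂h = w₂ = -2
∂h/∂z = 1 (ReLU derivative)
∂z/∂w₁ = x = 2

∂L/∂w₁ = -18 × -2 × 1 × 2 = 72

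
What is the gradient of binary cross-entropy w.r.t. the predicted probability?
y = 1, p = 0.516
∂L/∂p = -1.938

∂L/∂p = -y/p + (1-y)/(1-p) = -1/0.516 + 0 = -1.938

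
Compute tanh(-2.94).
-0.9944

tanh(-2.94) = (e^(-2.94) - e^(2.94))/(e^(-2.94) + e^(2.94)) = -0.9944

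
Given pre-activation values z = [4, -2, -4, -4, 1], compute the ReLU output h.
h = [4, 0, 0, 0, 1]

ReLU applied element-wise: max(0,4)=4, max(0,-2)=0, max(0,-4)=0, max(0,-4)=0, max(0,1)=1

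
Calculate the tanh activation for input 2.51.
0.9869

tanh(2.51) = (e^(2.51) - e^(-2.51))/(e^(2.51) + e^(-2.51)) = 0.9869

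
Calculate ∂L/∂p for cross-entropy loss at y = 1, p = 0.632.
∂L/∂p = -1.582

∂L/∂p = -y/p + (1-y)/(1-p) = -1/0.632 + 0 = -1.582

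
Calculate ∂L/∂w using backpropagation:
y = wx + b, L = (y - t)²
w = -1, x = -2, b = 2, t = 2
∂L/∂w = -8

y = wx + b = (-1)(-2) + 2 = 4
∂L/∂y = 2(y - t) = 2(4 - 2) = 4
∂y/∂w = x = -2
∂L/∂w = ∂L/∂y · ∂y/∂w = 4 × -2 = -8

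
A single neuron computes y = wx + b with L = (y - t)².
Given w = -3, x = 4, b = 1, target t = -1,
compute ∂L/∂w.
∂L/∂w = -80

y = wx + b = (-3)(4) + 1 = -11
∂L/∂y = 2(y - t) = 2(-11 - -1) = -20
∂y/∂w = x = 4
∂L/∂w = ∂L/∂y · ∂y/∂w = -20 × 4 = -80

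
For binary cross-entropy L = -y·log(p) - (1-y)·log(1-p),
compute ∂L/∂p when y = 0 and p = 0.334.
∂L/∂p = 1.502

∂L/∂p = -y/p + (1-y)/(1-p) = 0 + 1/0.666 = 1.502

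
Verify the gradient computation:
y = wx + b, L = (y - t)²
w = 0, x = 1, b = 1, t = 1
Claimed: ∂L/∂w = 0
Correct

y = (0)(1) + 1 = 1
∂L/∂y = 2(y - t) = 2(1 - 1) = 0
∂y/∂w = x = 1
∂L/∂w = 0 × 1 = 0

Claimed value: 0
Correct: The correct gradient is 0.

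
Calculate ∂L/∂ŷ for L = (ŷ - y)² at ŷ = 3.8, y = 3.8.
∂L/∂ŷ = 0.0

∂L/∂ŷ = 2(ŷ - y) = 2(3.8 - 3.8) = 2(0.0) = 0.0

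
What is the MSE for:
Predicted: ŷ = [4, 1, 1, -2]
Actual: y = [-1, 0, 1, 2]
MSE = 10.5

MSE = (1/4)((4--1)² + (1-0)² + (1-1)² + (-2-2)²) = (1/4)(25 + 1 + 0 + 16) = 10.5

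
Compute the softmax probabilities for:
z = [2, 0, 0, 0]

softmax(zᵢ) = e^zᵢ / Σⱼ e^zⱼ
p = [0.7112, 0.0963, 0.0963, 0.0963]

exp(z) = [7.389, 1, 1, 1]
Sum = 10.39
p = [0.7112, 0.0963, 0.0963, 0.0963]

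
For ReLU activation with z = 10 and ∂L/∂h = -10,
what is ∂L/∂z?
∂L/∂z = -10

h = ReLU(10) = 10
Since z > 0: ∂h/∂z = 1
∂L/∂z = ∂L/∂h · ∂h/∂z = -10 × 1 = -10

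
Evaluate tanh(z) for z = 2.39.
0.9833

tanh(2.39) = (e^(2.39) - e^(-2.39))/(e^(2.39) + e^(-2.39)) = 0.9833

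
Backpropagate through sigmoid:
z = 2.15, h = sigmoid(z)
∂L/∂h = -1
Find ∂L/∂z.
∂L/∂z = -0.09345

σ(2.15) = 0.8957
σ'(2.15) = σ(2.15)(1 - σ(2.15)) = 0.8957 × 0.1043 = 0.09345
∂L/∂z = ∂L/∂h · σ'(z) = -1 × 0.09345 = -0.09345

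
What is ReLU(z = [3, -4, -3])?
h = [3, 0, 0]

ReLU applied element-wise: max(0,3)=3, max(0,-4)=0, max(0,-3)=0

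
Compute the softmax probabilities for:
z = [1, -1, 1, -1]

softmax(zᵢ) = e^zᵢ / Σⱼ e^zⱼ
p = [0.4404, 0.0596, 0.4404, 0.0596]

exp(z) = [2.718, 0.3679, 2.718, 0.3679]
Sum = 6.172
p = [0.4404, 0.0596, 0.4404, 0.0596]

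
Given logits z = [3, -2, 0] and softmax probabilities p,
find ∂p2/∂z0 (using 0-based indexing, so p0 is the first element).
∂p2/∂z0 = -0.0446

p = softmax(z) = [0.9465, 0.006377, 0.04712]
p2 = 0.04712, p0 = 0.9465

∂p2/∂z0 = -p2 × p0 = -0.04712 × 0.9465 = -0.0446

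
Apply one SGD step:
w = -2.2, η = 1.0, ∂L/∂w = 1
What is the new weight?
w_new = -3.2

w_new = w - η·∂L/∂w = -2.2 - 1.0×(1) = -2.2 - (1) = -3.2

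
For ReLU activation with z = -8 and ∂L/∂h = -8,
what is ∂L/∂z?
∂L/∂z = 0

h = ReLU(-8) = 0
Since z < 0: ∂h/∂z = 0
∂L/∂z = ∂L/∂h · ∂h/∂z = -8 × 0 = 0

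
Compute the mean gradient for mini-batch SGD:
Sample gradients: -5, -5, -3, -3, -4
Average gradient = -4

Average = (1/5)(-5 + -5 + -3 + -3 + -4) = -20/5 = -4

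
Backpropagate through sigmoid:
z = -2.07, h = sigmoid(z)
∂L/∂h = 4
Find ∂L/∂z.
∂L/∂z = 0.398

σ(-2.07) = 0.112
σ'(-2.07) = σ(-2.07)(1 - σ(-2.07)) = 0.112 × 0.888 = 0.09949
∂L/∂z = ∂L/∂h · σ'(z) = 4 × 0.09949 = 0.398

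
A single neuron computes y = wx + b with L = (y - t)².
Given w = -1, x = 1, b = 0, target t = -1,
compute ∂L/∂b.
∂L/∂b = 0

y = wx + b = (-1)(1) + 0 = -1
∂L/∂y = 2(y - t) = 2(-1 - -1) = 0
∂y/∂b = 1
∂L/∂b = ∂L/∂y · ∂y/∂b = 0 × 1 = 0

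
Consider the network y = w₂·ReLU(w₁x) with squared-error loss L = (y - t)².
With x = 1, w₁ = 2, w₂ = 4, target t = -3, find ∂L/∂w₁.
∂L/∂w₁ = 88

Forward pass:
z = w₁x = 2×1 = 2
h = ReLU(2) = 2
y = w₂h = 4×2 = 8

Backward pass:
∂L/∂y = 2(y - t) = 2(8 - -3) = 22
∂y/∂h = w₂ = 4
∂h/∂z = 1 (ReLU derivative)
∂z/∂w₁ = x = 1

∂L/∂w₁ = 22 × 4 × 1 × 1 = 88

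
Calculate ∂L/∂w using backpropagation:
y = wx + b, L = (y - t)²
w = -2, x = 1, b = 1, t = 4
∂L/∂w = -10

y = wx + b = (-2)(1) + 1 = -1
∂L/∂y = 2(y - t) = 2(-1 - 4) = -10
∂y/∂w = x = 1
∂L/∂w = ∂L/∂y · ∂y/∂w = -10 × 1 = -10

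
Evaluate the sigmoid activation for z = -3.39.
0.03261

sigmoid(-3.39) = 1/(1 + e^(3.39)) = 1/(1 + 29.67) = 0.03261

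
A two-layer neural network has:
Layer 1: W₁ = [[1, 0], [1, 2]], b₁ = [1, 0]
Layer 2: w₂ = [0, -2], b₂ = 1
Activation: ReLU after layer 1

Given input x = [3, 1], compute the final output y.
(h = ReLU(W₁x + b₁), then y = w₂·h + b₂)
y = -9

Layer 1 pre-activation: z₁ = [4, 5]
After ReLU: h = [4, 5]
Layer 2 output: y = 0×4 + -2×5 + 1 = -9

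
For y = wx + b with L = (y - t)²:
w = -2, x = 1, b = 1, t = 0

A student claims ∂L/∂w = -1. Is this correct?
Incorrect

y = (-2)(1) + 1 = -1
∂L/∂y = 2(y - t) = 2(-1 - 0) = -2
∂y/∂w = x = 1
∂L/∂w = -2 × 1 = -2

Claimed value: -1
Incorrect: The correct gradient is -2.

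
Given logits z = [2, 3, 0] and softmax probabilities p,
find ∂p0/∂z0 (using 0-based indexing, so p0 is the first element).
∂p0/∂z0 = 0.1922

p = softmax(z) = [0.2595, 0.7054, 0.03512]
p0 = 0.2595

∂p0/∂z0 = p0(1 - p0) = 0.2595 × (1 - 0.2595) = 0.1922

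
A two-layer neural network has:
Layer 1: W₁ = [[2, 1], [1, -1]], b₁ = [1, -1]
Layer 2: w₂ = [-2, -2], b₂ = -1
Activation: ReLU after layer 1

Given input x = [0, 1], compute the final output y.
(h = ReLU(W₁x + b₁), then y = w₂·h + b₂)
y = -5

Layer 1 pre-activation: z₁ = [2, -2]
After ReLU: h = [2, 0]
Layer 2 output: y = -2×2 + -2×0 + -1 = -5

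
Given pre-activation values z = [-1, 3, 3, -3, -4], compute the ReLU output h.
h = [0, 3, 3, 0, 0]

ReLU applied element-wise: max(0,-1)=0, max(0,3)=3, max(0,3)=3, max(0,-3)=0, max(0,-4)=0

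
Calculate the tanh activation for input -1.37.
-0.8787

tanh(-1.37) = (e^(-1.37) - e^(1.37))/(e^(-1.37) + e^(1.37)) = -0.8787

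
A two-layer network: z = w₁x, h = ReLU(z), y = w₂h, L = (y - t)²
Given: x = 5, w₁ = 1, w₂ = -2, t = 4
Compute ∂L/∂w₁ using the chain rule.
∂L/∂w₁ = 280

Forward pass:
z = w₁x = 1×5 = 5
h = ReLU(5) = 5
y = w₂h = -2×5 = -10

Backward pass:
∂L/∂y = 2(y - t) = 2(-10 - 4) = -28
∂y/∂h = w₂ = -2
∂h/∂z = 1 (ReLU derivative)
∂z/∂w₁ = x = 5

∂L/∂w₁ = -28 × -2 × 1 × 5 = 280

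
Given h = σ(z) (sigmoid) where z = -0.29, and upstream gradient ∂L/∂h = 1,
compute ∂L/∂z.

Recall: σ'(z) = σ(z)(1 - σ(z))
∂L/∂z = 0.2448

σ(-0.29) = 0.428
σ'(-0.29) = σ(-0.29)(1 - σ(-0.29)) = 0.428 × 0.572 = 0.2448
∂L/∂z = ∂L/∂h · σ'(z) = 1 × 0.2448 = 0.2448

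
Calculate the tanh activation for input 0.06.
0.05993

tanh(0.06) = (e^(0.06) - e^(-0.06))/(e^(0.06) + e^(-0.06)) = 0.05993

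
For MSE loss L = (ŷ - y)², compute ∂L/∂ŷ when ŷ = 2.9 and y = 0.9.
∂L/∂ŷ = 4.0

∂L/∂ŷ = 2(ŷ - y) = 2(2.9 - 0.9) = 2(2.0) = 4.0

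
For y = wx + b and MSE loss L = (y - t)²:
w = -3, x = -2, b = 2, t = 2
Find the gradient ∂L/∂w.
∂L/∂w = -24

y = wx + b = (-3)(-2) + 2 = 8
∂L/∂y = 2(y - t) = 2(8 - 2) = 12
∂y/∂w = x = -2
∂L/∂w = ∂L/∂y · ∂y/∂w = 12 × -2 = -24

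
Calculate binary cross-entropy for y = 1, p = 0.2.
L = 1.609

L = -1·log(0.2) - 0·log(0.8) = -log(0.2) = 1.609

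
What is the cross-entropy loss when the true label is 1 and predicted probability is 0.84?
L = 0.1744

L = -1·log(0.84) - 0·log(0.16) = -log(0.84) = 0.1744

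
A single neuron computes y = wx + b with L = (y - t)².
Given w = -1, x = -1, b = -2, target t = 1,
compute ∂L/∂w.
∂L/∂w = 4

y = wx + b = (-1)(-1) + -2 = -1
∂L/∂y = 2(y - t) = 2(-1 - 1) = -4
∂y/∂w = x = -1
∂L/∂w = ∂L/∂y · ∂y/∂w = -4 × -1 = 4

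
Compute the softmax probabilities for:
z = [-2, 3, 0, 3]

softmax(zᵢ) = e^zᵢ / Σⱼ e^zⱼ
p = [0.0033, 0.4863, 0.0242, 0.4863]

exp(z) = [0.1353, 20.09, 1, 20.09]
Sum = 41.31
p = [0.0033, 0.4863, 0.0242, 0.4863]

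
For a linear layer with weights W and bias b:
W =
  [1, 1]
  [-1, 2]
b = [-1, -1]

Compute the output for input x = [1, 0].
y = [0, -2]

Wx = [1×1 + 1×0, -1×1 + 2×0]
   = [1, -1]
y = Wx + b = [1 + -1, -1 + -1] = [0, -2]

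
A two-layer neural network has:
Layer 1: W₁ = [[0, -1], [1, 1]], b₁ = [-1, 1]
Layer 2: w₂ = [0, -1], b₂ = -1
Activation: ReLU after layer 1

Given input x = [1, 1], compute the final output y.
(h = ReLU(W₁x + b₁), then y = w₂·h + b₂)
y = -4

Layer 1 pre-activation: z₁ = [-2, 3]
After ReLU: h = [0, 3]
Layer 2 output: y = 0×0 + -1×3 + -1 = -4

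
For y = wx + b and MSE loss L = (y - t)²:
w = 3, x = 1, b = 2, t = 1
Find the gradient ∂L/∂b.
∂L/∂b = 8

y = wx + b = (3)(1) + 2 = 5
∂L/∂y = 2(y - t) = 2(5 - 1) = 8
∂y/∂b = 1
∂L/∂b = ∂L/∂y · ∂y/∂b = 8 × 1 = 8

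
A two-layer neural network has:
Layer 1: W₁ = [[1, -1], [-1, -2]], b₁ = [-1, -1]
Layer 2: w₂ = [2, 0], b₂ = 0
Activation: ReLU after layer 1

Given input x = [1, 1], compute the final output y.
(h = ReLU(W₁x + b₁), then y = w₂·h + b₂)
y = 0

Layer 1 pre-activation: z₁ = [-1, -4]
After ReLU: h = [0, 0]
Layer 2 output: y = 2×0 + 0×0 + 0 = 0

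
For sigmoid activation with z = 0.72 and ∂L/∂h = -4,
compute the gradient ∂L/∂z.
∂L/∂z = -0.8808

σ(0.72) = 0.6726
σ'(0.72) = σ(0.72)(1 - σ(0.72)) = 0.6726 × 0.3274 = 0.2202
∂L/∂z = ∂L/∂h · σ'(z) = -4 × 0.2202 = -0.8808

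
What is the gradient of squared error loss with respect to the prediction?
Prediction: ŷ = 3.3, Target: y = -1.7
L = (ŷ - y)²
∂L/∂ŷ = 10.0

∂L/∂ŷ = 2(ŷ - y) = 2(3.3 - -1.7) = 2(5.0) = 10.0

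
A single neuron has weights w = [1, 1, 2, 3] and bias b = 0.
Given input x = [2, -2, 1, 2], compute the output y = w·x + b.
y = 8

y = (1)(2) + (1)(-2) + (2)(1) + (3)(2) + 0 = 8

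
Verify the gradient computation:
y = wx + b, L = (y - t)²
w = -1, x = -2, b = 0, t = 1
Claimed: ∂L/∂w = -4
Correct

y = (-1)(-2) + 0 = 2
∂L/∂y = 2(y - t) = 2(2 - 1) = 2
∂y/∂w = x = -2
∂L/∂w = 2 × -2 = -4

Claimed value: -4
Correct: The correct gradient is -4.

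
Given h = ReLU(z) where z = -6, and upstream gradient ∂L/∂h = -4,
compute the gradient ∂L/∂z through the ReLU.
∂L/∂z = 0

h = ReLU(-6) = 0
Since z < 0: ∂h/∂z = 0
∂L/∂z = ∂L/∂h · ∂h/∂z = -4 × 0 = 0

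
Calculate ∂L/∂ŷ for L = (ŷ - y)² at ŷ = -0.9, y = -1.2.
∂L/∂ŷ = 0.6

∂L/∂ŷ = 2(ŷ - y) = 2(-0.9 - -1.2) = 2(0.3) = 0.6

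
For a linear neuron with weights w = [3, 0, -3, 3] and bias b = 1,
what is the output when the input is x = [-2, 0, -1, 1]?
y = 1

y = (3)(-2) + (0)(0) + (-3)(-1) + (3)(1) + 1 = 1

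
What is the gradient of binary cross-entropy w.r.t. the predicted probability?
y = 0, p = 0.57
∂L/∂p = 2.326

∂L/∂p = -y/p + (1-y)/(1-p) = 0 + 1/0.43 = 2.326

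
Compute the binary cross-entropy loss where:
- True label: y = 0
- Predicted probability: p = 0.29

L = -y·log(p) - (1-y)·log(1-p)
L = 0.3425

L = -0·log(0.29) - 1·log(0.71) = -log(0.71) = 0.3425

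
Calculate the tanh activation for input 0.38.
0.3627

tanh(0.38) = (e^(0.38) - e^(-0.38))/(e^(0.38) + e^(-0.38)) = 0.3627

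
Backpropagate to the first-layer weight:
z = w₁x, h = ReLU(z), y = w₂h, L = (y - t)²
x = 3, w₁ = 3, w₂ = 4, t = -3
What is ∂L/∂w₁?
∂L/∂w₁ = 936

Forward pass:
z = w₁x = 3×3 = 9
h = ReLU(9) = 9
y = w₂h = 4×9 = 36

Backward pass:
∂L/∂y = 2(y - t) = 2(36 - -3) = 78
∂y/∂h = w₂ = 4
∂h/∂z = 1 (ReLU derivative)
∂z/∂w₁ = x = 3

∂L/∂w₁ = 78 × 4 × 1 × 3 = 936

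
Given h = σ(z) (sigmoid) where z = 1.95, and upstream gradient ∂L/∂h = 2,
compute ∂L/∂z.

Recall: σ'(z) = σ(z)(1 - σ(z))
∂L/∂z = 0.2181

σ(1.95) = 0.8754
σ'(1.95) = σ(1.95)(1 - σ(1.95)) = 0.8754 × 0.1246 = 0.109
∂L/∂z = ∂L/∂h · σ'(z) = 2 × 0.109 = 0.2181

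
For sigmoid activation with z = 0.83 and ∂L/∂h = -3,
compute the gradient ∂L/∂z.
∂L/∂z = -0.6343

σ(0.83) = 0.6964
σ'(0.83) = σ(0.83)(1 - σ(0.83)) = 0.6964 × 0.3036 = 0.2114
∂L/∂z = ∂L/∂h · σ'(z) = -3 × 0.2114 = -0.6343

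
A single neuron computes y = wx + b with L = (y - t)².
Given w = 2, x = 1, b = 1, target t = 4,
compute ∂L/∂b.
∂L/∂b = -2

y = wx + b = (2)(1) + 1 = 3
∂L/∂y = 2(y - t) = 2(3 - 4) = -2
∂y/∂b = 1
∂L/∂b = ∂L/∂y · ∂y/∂b = -2 × 1 = -2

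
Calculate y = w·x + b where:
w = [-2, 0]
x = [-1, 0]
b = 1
y = 3

y = (-2)(-1) + (0)(0) + 1 = 3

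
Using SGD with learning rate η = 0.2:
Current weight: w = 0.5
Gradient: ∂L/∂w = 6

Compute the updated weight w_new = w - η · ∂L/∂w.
w_new = -0.7

w_new = w - η·∂L/∂w = 0.5 - 0.2×(6) = 0.5 - (1.2) = -0.7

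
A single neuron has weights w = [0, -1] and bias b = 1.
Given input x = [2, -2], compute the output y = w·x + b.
y = 3

y = (0)(2) + (-1)(-2) + 1 = 3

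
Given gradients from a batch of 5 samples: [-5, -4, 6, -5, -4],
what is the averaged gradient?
Average gradient = -2.4

Average = (1/5)(-5 + -4 + 6 + -5 + -4) = -12/5 = -2.4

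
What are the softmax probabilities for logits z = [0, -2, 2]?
p = [0.1173, 0.0159, 0.8668]

exp(z) = [1, 0.1353, 7.389]
Sum = 8.524
p = [0.1173, 0.0159, 0.8668]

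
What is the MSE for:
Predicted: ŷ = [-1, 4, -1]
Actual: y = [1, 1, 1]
MSE = 5.667

MSE = (1/3)((-1-1)² + (4-1)² + (-1-1)²) = (1/3)(4 + 9 + 4) = 5.667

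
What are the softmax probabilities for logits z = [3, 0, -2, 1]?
p = [0.839, 0.0418, 0.0057, 0.1135]

exp(z) = [20.09, 1, 0.1353, 2.718]
Sum = 23.94
p = [0.839, 0.0418, 0.0057, 0.1135]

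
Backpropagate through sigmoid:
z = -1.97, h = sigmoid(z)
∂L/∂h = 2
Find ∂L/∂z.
∂L/∂z = 0.2148

σ(-1.97) = 0.1224
σ'(-1.97) = σ(-1.97)(1 - σ(-1.97)) = 0.1224 × 0.8776 = 0.1074
∂L/∂z = ∂L/∂h · σ'(z) = 2 × 0.1074 = 0.2148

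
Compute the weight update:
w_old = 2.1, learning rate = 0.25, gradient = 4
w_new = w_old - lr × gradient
w_new = 1.1

w_new = w - η·∂L/∂w = 2.1 - 0.25×(4) = 2.1 - (1) = 1.1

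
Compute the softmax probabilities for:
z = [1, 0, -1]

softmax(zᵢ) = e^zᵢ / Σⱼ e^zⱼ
p = [0.6652, 0.2447, 0.09]

exp(z) = [2.718, 1, 0.3679]
Sum = 4.086
p = [0.6652, 0.2447, 0.09]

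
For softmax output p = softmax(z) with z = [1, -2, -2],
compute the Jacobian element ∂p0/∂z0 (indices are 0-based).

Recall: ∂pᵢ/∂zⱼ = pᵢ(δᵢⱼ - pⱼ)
∂p0/∂z0 = 0.08236

p = softmax(z) = [0.9094, 0.04528, 0.04528]
p0 = 0.9094

∂p0/∂z0 = p0(1 - p0) = 0.9094 × (1 - 0.9094) = 0.08236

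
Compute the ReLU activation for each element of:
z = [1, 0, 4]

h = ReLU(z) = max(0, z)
h = [1, 0, 4]

ReLU applied element-wise: max(0,1)=1, max(0,0)=0, max(0,4)=4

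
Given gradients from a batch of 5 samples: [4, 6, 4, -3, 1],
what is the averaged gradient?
Average gradient = 2.4

Average = (1/5)(4 + 6 + 4 + -3 + 1) = 12/5 = 2.4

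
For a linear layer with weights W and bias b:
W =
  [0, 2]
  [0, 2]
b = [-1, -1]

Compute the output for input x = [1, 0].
y = [-1, -1]

Wx = [0×1 + 2×0, 0×1 + 2×0]
   = [0, 0]
y = Wx + b = [0 + -1, 0 + -1] = [-1, -1]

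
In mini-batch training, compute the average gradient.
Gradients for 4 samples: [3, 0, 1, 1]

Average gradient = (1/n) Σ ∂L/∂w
Average gradient = 1.25

Average = (1/4)(3 + 0 + 1 + 1) = 5/4 = 1.25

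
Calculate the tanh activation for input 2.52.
0.9871

tanh(2.52) = (e^(2.52) - e^(-2.52))/(e^(2.52) + e^(-2.52)) = 0.9871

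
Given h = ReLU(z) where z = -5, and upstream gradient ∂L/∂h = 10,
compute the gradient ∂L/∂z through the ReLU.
∂L/∂z = 0

h = ReLU(-5) = 0
Since z < 0: ∂h/∂z = 0
∂L/∂z = ∂L/∂h · ∂h/∂z = 10 × 0 = 0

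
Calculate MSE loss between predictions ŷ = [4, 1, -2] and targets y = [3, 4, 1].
MSE = 6.333

MSE = (1/3)((4-3)² + (1-4)² + (-2-1)²) = (1/3)(1 + 9 + 9) = 6.333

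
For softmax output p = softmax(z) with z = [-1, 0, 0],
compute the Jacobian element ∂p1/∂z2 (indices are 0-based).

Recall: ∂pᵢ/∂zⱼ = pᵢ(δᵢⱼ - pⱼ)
∂p1/∂z2 = -0.1784

p = softmax(z) = [0.1554, 0.4223, 0.4223]
p1 = 0.4223, p2 = 0.4223

∂p1/∂z2 = -p1 × p2 = -0.4223 × 0.4223 = -0.1784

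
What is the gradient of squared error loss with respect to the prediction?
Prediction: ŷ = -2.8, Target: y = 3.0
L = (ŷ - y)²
∂L/∂ŷ = -11.6

∂L/∂ŷ = 2(ŷ - y) = 2(-2.8 - 3.0) = 2(-5.8) = -11.6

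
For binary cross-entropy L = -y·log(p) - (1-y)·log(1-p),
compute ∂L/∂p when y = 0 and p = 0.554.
∂L/∂p = 2.242

∂L/∂p = -y/p + (1-y)/(1-p) = 0 + 1/0.446 = 2.242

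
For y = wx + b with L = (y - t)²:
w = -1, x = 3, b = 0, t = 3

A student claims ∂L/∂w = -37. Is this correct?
Incorrect

y = (-1)(3) + 0 = -3
∂L/∂y = 2(y - t) = 2(-3 - 3) = -12
∂y/∂w = x = 3
∂L/∂w = -12 × 3 = -36

Claimed value: -37
Incorrect: The correct gradient is -36.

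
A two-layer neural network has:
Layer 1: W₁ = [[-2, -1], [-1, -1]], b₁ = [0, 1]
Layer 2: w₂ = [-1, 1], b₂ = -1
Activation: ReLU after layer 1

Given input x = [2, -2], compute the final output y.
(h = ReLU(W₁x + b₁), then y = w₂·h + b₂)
y = 0

Layer 1 pre-activation: z₁ = [-2, 1]
After ReLU: h = [0, 1]
Layer 2 output: y = -1×0 + 1×1 + -1 = 0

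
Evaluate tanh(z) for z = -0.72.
-0.6169

tanh(-0.72) = (e^(-0.72) - e^(0.72))/(e^(-0.72) + e^(0.72)) = -0.6169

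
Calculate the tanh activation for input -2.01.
-0.9647

tanh(-2.01) = (e^(-2.01) - e^(2.01))/(e^(-2.01) + e^(2.01)) = -0.9647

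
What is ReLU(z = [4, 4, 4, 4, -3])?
h = [4, 4, 4, 4, 0]

ReLU applied element-wise: max(0,4)=4, max(0,4)=4, max(0,4)=4, max(0,4)=4, max(0,-3)=0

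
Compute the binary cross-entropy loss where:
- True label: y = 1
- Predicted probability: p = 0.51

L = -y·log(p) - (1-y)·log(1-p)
L = 0.6733

L = -1·log(0.51) - 0·log(0.49) = -log(0.51) = 0.6733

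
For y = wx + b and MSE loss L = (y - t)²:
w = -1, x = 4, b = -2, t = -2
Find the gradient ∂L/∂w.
∂L/∂w = -32

y = wx + b = (-1)(4) + -2 = -6
∂L/∂y = 2(y - t) = 2(-6 - -2) = -8
∂y/∂w = x = 4
∂L/∂w = ∂L/∂y · ∂y/∂w = -8 × 4 = -32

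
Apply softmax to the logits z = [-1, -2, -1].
p = [0.4223, 0.1554, 0.4223]

exp(z) = [0.3679, 0.1353, 0.3679]
Sum = 0.8711
p = [0.4223, 0.1554, 0.4223]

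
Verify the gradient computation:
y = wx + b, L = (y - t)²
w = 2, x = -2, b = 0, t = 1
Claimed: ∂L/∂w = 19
Incorrect

y = (2)(-2) + 0 = -4
∂L/∂y = 2(y - t) = 2(-4 - 1) = -10
∂y/∂w = x = -2
∂L/∂w = -10 × -2 = 20

Claimed value: 19
Incorrect: The correct gradient is 20.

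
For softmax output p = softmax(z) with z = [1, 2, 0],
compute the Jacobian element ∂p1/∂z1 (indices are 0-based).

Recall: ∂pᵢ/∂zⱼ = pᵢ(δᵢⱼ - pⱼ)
∂p1/∂z1 = 0.2227

p = softmax(z) = [0.2447, 0.6652, 0.09003]
p1 = 0.6652

∂p1/∂z1 = p1(1 - p1) = 0.6652 × (1 - 0.6652) = 0.2227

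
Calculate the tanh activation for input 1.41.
0.8875

tanh(1.41) = (e^(1.41) - e^(-1.41))/(e^(1.41) + e^(-1.41)) = 0.8875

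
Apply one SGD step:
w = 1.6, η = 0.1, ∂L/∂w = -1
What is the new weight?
w_new = 1.7

w_new = w - η·∂L/∂w = 1.6 - 0.1×(-1) = 1.6 - (-0.1) = 1.7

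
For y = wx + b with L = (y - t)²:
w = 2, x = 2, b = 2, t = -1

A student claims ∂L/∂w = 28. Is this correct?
Correct

y = (2)(2) + 2 = 6
∂L/∂y = 2(y - t) = 2(6 - -1) = 14
∂y/∂w = x = 2
∂L/∂w = 14 × 2 = 28

Claimed value: 28
Correct: The correct gradient is 28.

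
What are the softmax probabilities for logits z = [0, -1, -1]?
p = [0.5761, 0.2119, 0.2119]

exp(z) = [1, 0.3679, 0.3679]
Sum = 1.736
p = [0.5761, 0.2119, 0.2119]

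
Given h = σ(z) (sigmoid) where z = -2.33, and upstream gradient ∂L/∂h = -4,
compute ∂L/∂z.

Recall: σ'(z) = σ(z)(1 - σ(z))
∂L/∂z = -0.3232

σ(-2.33) = 0.08867
σ'(-2.33) = σ(-2.33)(1 - σ(-2.33)) = 0.08867 × 0.9113 = 0.08081
∂L/∂z = ∂L/∂h · σ'(z) = -4 × 0.08081 = -0.3232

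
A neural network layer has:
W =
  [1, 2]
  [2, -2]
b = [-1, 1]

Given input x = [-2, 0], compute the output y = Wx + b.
y = [-3, -3]

Wx = [1×-2 + 2×0, 2×-2 + -2×0]
   = [-2, -4]
y = Wx + b = [-2 + -1, -4 + 1] = [-3, -3]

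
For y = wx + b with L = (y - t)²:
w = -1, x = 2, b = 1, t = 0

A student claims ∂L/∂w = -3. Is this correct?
Incorrect

y = (-1)(2) + 1 = -1
∂L/∂y = 2(y - t) = 2(-1 - 0) = -2
∂y/∂w = x = 2
∂L/∂w = -2 × 2 = -4

Claimed value: -3
Incorrect: The correct gradient is -4.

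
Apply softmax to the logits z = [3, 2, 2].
p = [0.5761, 0.2119, 0.2119]

exp(z) = [20.09, 7.389, 7.389]
Sum = 34.86
p = [0.5761, 0.2119, 0.2119]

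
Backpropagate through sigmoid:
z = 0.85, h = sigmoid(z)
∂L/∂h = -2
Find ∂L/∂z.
∂L/∂z = -0.4195

σ(0.85) = 0.7006
σ'(0.85) = σ(0.85)(1 - σ(0.85)) = 0.7006 × 0.2994 = 0.2098
∂L/∂z = ∂L/∂h · σ'(z) = -2 × 0.2098 = -0.4195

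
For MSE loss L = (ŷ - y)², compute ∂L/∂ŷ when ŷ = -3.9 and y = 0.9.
∂L/∂ŷ = -9.6

∂L/∂ŷ = 2(ŷ - y) = 2(-3.9 - 0.9) = 2(-4.8) = -9.6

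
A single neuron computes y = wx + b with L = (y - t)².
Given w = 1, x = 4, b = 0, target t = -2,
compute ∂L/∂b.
∂L/∂b = 12

y = wx + b = (1)(4) + 0 = 4
∂L/∂y = 2(y - t) = 2(4 - -2) = 12
∂y/∂b = 1
∂L/∂b = ∂L/∂y · ∂y/∂b = 12 × 1 = 12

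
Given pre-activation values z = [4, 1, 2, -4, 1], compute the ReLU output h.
h = [4, 1, 2, 0, 1]

ReLU applied element-wise: max(0,4)=4, max(0,1)=1, max(0,2)=2, max(0,-4)=0, max(0,1)=1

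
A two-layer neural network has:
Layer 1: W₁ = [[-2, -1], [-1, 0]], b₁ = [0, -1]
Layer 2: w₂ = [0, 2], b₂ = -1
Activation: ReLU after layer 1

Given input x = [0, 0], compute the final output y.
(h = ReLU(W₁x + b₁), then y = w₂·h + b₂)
y = -1

Layer 1 pre-activation: z₁ = [0, -1]
After ReLU: h = [0, 0]
Layer 2 output: y = 0×0 + 2×0 + -1 = -1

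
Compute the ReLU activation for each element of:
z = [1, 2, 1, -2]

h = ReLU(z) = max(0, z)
h = [1, 2, 1, 0]

ReLU applied element-wise: max(0,1)=1, max(0,2)=2, max(0,1)=1, max(0,-2)=0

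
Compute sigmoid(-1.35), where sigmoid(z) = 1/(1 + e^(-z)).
0.2059

sigmoid(-1.35) = 1/(1 + e^(1.35)) = 1/(1 + 3.857) = 0.2059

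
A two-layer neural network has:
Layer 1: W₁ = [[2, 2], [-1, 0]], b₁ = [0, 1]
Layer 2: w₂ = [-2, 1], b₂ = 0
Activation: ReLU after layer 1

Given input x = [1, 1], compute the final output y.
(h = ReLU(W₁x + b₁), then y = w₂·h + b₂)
y = -8

Layer 1 pre-activation: z₁ = [4, 0]
After ReLU: h = [4, 0]
Layer 2 output: y = -2×4 + 1×0 + 0 = -8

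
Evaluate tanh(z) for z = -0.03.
-0.02999

tanh(-0.03) = (e^(-0.03) - e^(0.03))/(e^(-0.03) + e^(0.03)) = -0.02999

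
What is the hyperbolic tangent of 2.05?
0.9674

tanh(2.05) = (e^(2.05) - e^(-2.05))/(e^(2.05) + e^(-2.05)) = 0.9674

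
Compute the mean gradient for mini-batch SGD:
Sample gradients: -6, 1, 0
Average gradient = -1.667

Average = (1/3)(-6 + 1 + 0) = -5/3 = -1.667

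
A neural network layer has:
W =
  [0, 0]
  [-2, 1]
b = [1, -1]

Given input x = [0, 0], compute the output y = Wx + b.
y = [1, -1]

Wx = [0×0 + 0×0, -2×0 + 1×0]
   = [0, 0]
y = Wx + b = [0 + 1, 0 + -1] = [1, -1]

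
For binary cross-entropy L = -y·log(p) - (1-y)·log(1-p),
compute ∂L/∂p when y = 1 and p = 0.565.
∂L/∂p = -1.77

∂L/∂p = -y/p + (1-y)/(1-p) = -1/0.565 + 0 = -1.77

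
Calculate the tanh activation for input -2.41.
-0.984

tanh(-2.41) = (e^(-2.41) - e^(2.41))/(e^(-2.41) + e^(2.41)) = -0.984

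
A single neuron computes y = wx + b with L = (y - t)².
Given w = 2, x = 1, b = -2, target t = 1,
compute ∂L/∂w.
∂L/∂w = -2

y = wx + b = (2)(1) + -2 = 0
∂L/∂y = 2(y - t) = 2(0 - 1) = -2
∂y/∂w = x = 1
∂L/∂w = ∂L/∂y · ∂y/∂w = -2 × 1 = -2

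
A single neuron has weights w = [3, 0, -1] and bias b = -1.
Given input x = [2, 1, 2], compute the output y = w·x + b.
y = 3

y = (3)(2) + (0)(1) + (-1)(2) + -1 = 3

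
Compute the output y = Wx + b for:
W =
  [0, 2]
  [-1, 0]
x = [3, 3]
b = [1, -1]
y = [7, -4]

Wx = [0×3 + 2×3, -1×3 + 0×3]
   = [6, -3]
y = Wx + b = [6 + 1, -3 + -1] = [7, -4]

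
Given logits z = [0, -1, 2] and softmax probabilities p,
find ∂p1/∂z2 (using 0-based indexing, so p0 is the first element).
∂p1/∂z2 = -0.03545

p = softmax(z) = [0.1142, 0.04201, 0.8438]
p1 = 0.04201, p2 = 0.8438

∂p1/∂z2 = -p1 × p2 = -0.04201 × 0.8438 = -0.03545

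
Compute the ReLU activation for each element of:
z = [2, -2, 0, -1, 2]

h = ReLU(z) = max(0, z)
h = [2, 0, 0, 0, 2]

ReLU applied element-wise: max(0,2)=2, max(0,-2)=0, max(0,0)=0, max(0,-1)=0, max(0,2)=2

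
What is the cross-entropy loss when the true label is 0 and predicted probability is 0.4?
L = 0.5108

L = -0·log(0.4) - 1·log(0.6) = -log(0.6) = 0.5108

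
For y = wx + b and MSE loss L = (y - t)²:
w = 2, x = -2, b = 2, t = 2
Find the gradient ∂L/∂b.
∂L/∂b = -8

y = wx + b = (2)(-2) + 2 = -2
∂L/∂y = 2(y - t) = 2(-2 - 2) = -8
∂y/∂b = 1
∂L/∂b = ∂L/∂y · ∂y/∂b = -8 × 1 = -8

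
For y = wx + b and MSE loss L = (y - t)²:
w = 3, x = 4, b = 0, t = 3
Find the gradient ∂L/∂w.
∂L/∂w = 72

y = wx + b = (3)(4) + 0 = 12
∂L/∂y = 2(y - t) = 2(12 - 3) = 18
∂y/∂w = x = 4
∂L/∂w = ∂L/∂y · ∂y/∂w = 18 × 4 = 72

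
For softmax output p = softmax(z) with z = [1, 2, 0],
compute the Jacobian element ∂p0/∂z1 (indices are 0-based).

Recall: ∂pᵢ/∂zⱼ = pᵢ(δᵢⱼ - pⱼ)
∂p0/∂z1 = -0.1628

p = softmax(z) = [0.2447, 0.6652, 0.09003]
p0 = 0.2447, p1 = 0.6652

∂p0/∂z1 = -p0 × p1 = -0.2447 × 0.6652 = -0.1628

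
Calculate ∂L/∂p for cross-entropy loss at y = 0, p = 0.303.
∂L/∂p = 1.435

∂L/∂p = -y/p + (1-y)/(1-p) = 0 + 1/0.697 = 1.435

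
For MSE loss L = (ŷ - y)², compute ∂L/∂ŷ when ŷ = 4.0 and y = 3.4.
∂L/∂ŷ = 1.2

∂L/∂ŷ = 2(ŷ - y) = 2(4.0 - 3.4) = 2(0.6) = 1.2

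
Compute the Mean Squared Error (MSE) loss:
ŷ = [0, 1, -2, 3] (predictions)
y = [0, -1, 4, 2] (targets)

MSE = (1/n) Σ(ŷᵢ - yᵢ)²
MSE = 10.25

MSE = (1/4)((0-0)² + (1--1)² + (-2-4)² + (3-2)²) = (1/4)(0 + 4 + 36 + 1) = 10.25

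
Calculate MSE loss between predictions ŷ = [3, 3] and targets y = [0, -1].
MSE = 12.5

MSE = (1/2)((3-0)² + (3--1)²) = (1/2)(9 + 16) = 12.5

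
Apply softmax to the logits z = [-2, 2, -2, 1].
p = [0.013, 0.712, 0.013, 0.2619]

exp(z) = [0.1353, 7.389, 0.1353, 2.718]
Sum = 10.38
p = [0.013, 0.712, 0.013, 0.2619]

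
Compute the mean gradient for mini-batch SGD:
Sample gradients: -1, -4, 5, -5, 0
Average gradient = -1

Average = (1/5)(-1 + -4 + 5 + -5 + 0) = -5/5 = -1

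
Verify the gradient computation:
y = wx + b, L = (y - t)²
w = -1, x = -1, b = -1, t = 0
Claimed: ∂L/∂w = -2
Incorrect

y = (-1)(-1) + -1 = 0
∂L/∂y = 2(y - t) = 2(0 - 0) = 0
∂y/∂w = x = -1
∂L/∂w = 0 × -1 = 0

Claimed value: -2
Incorrect: The correct gradient is 0.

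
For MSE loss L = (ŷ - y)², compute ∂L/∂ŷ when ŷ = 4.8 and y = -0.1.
∂L/∂ŷ = 9.8

∂L/∂ŷ = 2(ŷ - y) = 2(4.8 - -0.1) = 2(4.9) = 9.8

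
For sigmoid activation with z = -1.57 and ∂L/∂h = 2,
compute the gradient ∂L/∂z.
∂L/∂z = 0.2851

σ(-1.57) = 0.1722
σ'(-1.57) = σ(-1.57)(1 - σ(-1.57)) = 0.1722 × 0.8278 = 0.1426
∂L/∂z = ∂L/∂h · σ'(z) = 2 × 0.1426 = 0.2851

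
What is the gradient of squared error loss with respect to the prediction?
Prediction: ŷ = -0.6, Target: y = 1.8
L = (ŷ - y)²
∂L/∂ŷ = -4.8

∂L/∂ŷ = 2(ŷ - y) = 2(-0.6 - 1.8) = 2(-2.4) = -4.8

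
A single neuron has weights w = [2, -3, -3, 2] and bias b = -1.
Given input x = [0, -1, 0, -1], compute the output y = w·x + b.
y = 0

y = (2)(0) + (-3)(-1) + (-3)(0) + (2)(-1) + -1 = 0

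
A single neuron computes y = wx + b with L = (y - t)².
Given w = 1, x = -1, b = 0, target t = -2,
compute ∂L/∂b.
∂L/∂b = 2

y = wx + b = (1)(-1) + 0 = -1
∂L/∂y = 2(y - t) = 2(-1 - -2) = 2
∂y/∂b = 1
∂L/∂b = ∂L/∂y · ∂y/∂b = 2 × 1 = 2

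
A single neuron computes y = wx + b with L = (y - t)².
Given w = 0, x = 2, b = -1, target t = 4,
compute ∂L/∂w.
∂L/∂w = -20

y = wx + b = (0)(2) + -1 = -1
∂L/∂y = 2(y - t) = 2(-1 - 4) = -10
∂y/∂w = x = 2
∂L/∂w = ∂L/∂y · ∂y/∂w = -10 × 2 = -20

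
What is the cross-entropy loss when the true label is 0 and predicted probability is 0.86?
L = 1.966

L = -0·log(0.86) - 1·log(0.14) = -log(0.14) = 1.966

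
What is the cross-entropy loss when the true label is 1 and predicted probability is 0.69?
L = 0.3711

L = -1·log(0.69) - 0·log(0.31) = -log(0.69) = 0.3711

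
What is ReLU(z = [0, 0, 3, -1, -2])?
h = [0, 0, 3, 0, 0]

ReLU applied element-wise: max(0,0)=0, max(0,0)=0, max(0,3)=3, max(0,-1)=0, max(0,-2)=0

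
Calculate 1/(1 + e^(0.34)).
0.4158

sigmoid(-0.34) = 1/(1 + e^(0.34)) = 1/(1 + 1.405) = 0.4158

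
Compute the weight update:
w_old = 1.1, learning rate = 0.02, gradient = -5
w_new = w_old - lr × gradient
w_new = 1.2

w_new = w - η·∂L/∂w = 1.1 - 0.02×(-5) = 1.1 - (-0.1) = 1.2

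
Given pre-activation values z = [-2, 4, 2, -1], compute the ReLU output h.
h = [0, 4, 2, 0]

ReLU applied element-wise: max(0,-2)=0, max(0,4)=4, max(0,2)=2, max(0,-1)=0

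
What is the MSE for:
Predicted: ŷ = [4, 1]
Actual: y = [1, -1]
MSE = 6.5

MSE = (1/2)((4-1)² + (1--1)²) = (1/2)(9 + 4) = 6.5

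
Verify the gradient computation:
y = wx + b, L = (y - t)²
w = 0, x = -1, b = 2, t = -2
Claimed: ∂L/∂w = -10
Incorrect

y = (0)(-1) + 2 = 2
∂L/∂y = 2(y - t) = 2(2 - -2) = 8
∂y/∂w = x = -1
∂L/∂w = 8 × -1 = -8

Claimed value: -10
Incorrect: The correct gradient is -8.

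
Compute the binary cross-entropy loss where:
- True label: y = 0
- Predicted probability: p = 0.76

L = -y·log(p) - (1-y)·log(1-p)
L = 1.427

L = -0·log(0.76) - 1·log(0.24) = -log(0.24) = 1.427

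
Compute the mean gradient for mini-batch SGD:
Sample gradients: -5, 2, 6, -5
Average gradient = -0.5

Average = (1/4)(-5 + 2 + 6 + -5) = -2/4 = -0.5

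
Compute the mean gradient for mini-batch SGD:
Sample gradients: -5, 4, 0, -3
Average gradient = -1

Average = (1/4)(-5 + 4 + 0 + -3) = -4/4 = -1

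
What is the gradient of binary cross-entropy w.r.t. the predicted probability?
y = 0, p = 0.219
∂L/∂p = 1.28

∂L/∂p = -y/p + (1-y)/(1-p) = 0 + 1/0.781 = 1.28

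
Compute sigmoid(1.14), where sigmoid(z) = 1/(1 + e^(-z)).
0.7577

sigmoid(1.14) = 1/(1 + e^(-1.14)) = 1/(1 + 0.3198) = 0.7577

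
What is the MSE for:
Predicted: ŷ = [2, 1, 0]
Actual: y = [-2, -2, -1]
MSE = 8.667

MSE = (1/3)((2--2)² + (1--2)² + (0--1)²) = (1/3)(16 + 9 + 1) = 8.667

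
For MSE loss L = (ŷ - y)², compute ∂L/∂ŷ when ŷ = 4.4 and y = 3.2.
∂L/∂ŷ = 2.4

∂L/∂ŷ = 2(ŷ - y) = 2(4.4 - 3.2) = 2(1.2) = 2.4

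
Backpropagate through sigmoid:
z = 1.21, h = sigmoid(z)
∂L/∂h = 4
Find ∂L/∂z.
∂L/∂z = 0.7078

σ(1.21) = 0.7703
σ'(1.21) = σ(1.21)(1 - σ(1.21)) = 0.7703 × 0.2297 = 0.1769
∂L/∂z = ∂L/∂h · σ'(z) = 4 × 0.1769 = 0.7078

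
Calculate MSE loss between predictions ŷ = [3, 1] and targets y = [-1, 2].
MSE = 8.5

MSE = (1/2)((3--1)² + (1-2)²) = (1/2)(16 + 1) = 8.5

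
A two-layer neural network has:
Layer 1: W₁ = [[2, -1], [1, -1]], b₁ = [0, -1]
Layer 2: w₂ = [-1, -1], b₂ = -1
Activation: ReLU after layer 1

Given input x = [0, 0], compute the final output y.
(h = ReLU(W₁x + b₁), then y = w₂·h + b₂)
y = -1

Layer 1 pre-activation: z₁ = [0, -1]
After ReLU: h = [0, 0]
Layer 2 output: y = -1×0 + -1×0 + -1 = -1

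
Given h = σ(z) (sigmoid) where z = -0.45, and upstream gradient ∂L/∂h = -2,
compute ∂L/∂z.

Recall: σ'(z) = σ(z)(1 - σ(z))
∂L/∂z = -0.4755

σ(-0.45) = 0.3894
σ'(-0.45) = σ(-0.45)(1 - σ(-0.45)) = 0.3894 × 0.6106 = 0.2378
∂L/∂z = ∂L/∂h · σ'(z) = -2 × 0.2378 = -0.4755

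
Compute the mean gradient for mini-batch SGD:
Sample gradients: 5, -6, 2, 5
Average gradient = 1.5

Average = (1/4)(5 + -6 + 2 + 5) = 6/4 = 1.5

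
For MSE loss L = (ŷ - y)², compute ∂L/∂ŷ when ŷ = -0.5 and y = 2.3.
∂L/∂ŷ = -5.6

∂L/∂ŷ = 2(ŷ - y) = 2(-0.5 - 2.3) = 2(-2.8) = -5.6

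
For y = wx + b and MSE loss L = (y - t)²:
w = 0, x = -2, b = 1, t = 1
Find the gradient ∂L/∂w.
∂L/∂w = 0

y = wx + b = (0)(-2) + 1 = 1
∂L/∂y = 2(y - t) = 2(1 - 1) = 0
∂y/∂w = x = -2
∂L/∂w = ∂L/∂y · ∂y/∂w = 0 × -2 = 0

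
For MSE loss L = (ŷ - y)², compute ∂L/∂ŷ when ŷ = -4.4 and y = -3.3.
∂L/∂ŷ = -2.2

∂L/∂ŷ = 2(ŷ - y) = 2(-4.4 - -3.3) = 2(-1.1) = -2.2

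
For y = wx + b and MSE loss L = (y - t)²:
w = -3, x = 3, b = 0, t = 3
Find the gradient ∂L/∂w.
∂L/∂w = -72

y = wx + b = (-3)(3) + 0 = -9
∂L/∂y = 2(y - t) = 2(-9 - 3) = -24
∂y/∂w = x = 3
∂L/∂w = ∂L/∂y · ∂y/∂w = -24 × 3 = -72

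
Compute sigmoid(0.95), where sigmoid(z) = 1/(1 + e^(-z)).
0.7211

sigmoid(0.95) = 1/(1 + e^(-0.95)) = 1/(1 + 0.3867) = 0.7211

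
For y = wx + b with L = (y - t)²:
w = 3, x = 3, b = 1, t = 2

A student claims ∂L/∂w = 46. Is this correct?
Incorrect

y = (3)(3) + 1 = 10
∂L/∂y = 2(y - t) = 2(10 - 2) = 16
∂y/∂w = x = 3
∂L/∂w = 16 × 3 = 48

Claimed value: 46
Incorrect: The correct gradient is 48.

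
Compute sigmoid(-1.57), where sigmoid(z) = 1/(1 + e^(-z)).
0.1722

sigmoid(-1.57) = 1/(1 + e^(1.57)) = 1/(1 + 4.807) = 0.1722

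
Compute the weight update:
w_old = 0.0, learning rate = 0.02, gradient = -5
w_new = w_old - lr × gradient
w_new = 0.1

w_new = w - η·∂L/∂w = 0.0 - 0.02×(-5) = 0.0 - (-0.1) = 0.1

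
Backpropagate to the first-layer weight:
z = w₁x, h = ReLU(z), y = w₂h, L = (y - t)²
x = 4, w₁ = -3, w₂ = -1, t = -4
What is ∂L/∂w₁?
∂L/∂w₁ = 0

Forward pass:
z = w₁x = -3×4 = -12
h = ReLU(-12) = 0
y = w₂h = -1×0 = 0

Backward pass:
∂L/∂y = 2(y - t) = 2(0 - -4) = 8
∂y/∂h = w₂ = -1
∂h/∂z = 0 (ReLU derivative)
∂z/∂w₁ = x = 4

∂L/∂w₁ = 8 × -1 × 0 × 4 = 0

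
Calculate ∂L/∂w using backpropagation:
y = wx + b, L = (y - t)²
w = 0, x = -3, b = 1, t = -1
∂L/∂w = -12

y = wx + b = (0)(-3) + 1 = 1
∂L/∂y = 2(y - t) = 2(1 - -1) = 4
∂y/∂w = x = -3
∂L/∂w = ∂L/∂y · ∂y/∂w = 4 × -3 = -12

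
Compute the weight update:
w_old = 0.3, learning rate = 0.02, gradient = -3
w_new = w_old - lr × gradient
w_new = 0.36

w_new = w - η·∂L/∂w = 0.3 - 0.02×(-3) = 0.3 - (-0.06) = 0.36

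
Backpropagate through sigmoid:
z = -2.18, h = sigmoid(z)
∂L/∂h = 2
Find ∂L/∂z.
∂L/∂z = 0.1825

σ(-2.18) = 0.1016
σ'(-2.18) = σ(-2.18)(1 - σ(-2.18)) = 0.1016 × 0.8984 = 0.09125
∂L/∂z = ∂L/∂h · σ'(z) = 2 × 0.09125 = 0.1825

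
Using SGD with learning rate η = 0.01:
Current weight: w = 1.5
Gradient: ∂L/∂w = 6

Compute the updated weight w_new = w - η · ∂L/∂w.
w_new = 1.44

w_new = w - η·∂L/∂w = 1.5 - 0.01×(6) = 1.5 - (0.06) = 1.44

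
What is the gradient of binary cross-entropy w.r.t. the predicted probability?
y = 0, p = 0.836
∂L/∂p = 6.098

∂L/∂p = -y/p + (1-y)/(1-p) = 0 + 1/0.164 = 6.098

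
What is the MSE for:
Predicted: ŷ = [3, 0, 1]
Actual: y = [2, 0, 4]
MSE = 3.333

MSE = (1/3)((3-2)² + (0-0)² + (1-4)²) = (1/3)(1 + 0 + 9) = 3.333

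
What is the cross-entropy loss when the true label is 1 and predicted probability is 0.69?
L = 0.3711

L = -1·log(0.69) - 0·log(0.31) = -log(0.69) = 0.3711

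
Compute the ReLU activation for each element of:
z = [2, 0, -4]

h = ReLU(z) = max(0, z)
h = [2, 0, 0]

ReLU applied element-wise: max(0,2)=2, max(0,0)=0, max(0,-4)=0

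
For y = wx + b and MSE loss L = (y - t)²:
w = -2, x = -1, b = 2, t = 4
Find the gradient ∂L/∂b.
∂L/∂b = 0

y = wx + b = (-2)(-1) + 2 = 4
∂L/∂y = 2(y - t) = 2(4 - 4) = 0
∂y/∂b = 1
∂L/∂b = ∂L/∂y · ∂y/∂b = 0 × 1 = 0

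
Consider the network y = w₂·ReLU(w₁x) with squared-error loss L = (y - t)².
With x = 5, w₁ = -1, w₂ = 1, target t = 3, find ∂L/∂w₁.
∂L/∂w₁ = 0

Forward pass:
z = w₁x = -1×5 = -5
h = ReLU(-5) = 0
y = w₂h = 1×0 = 0

Backward pass:
∂L/∂y = 2(y - t) = 2(0 - 3) = -6
∂y/∂h = w₂ = 1
∂h/∂z = 0 (ReLU derivative)
∂z/∂w₁ = x = 5

∂L/∂w₁ = -6 × 1 × 0 × 5 = 0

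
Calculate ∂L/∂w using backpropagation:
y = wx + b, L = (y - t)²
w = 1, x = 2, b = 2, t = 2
∂L/∂w = 8

y = wx + b = (1)(2) + 2 = 4
∂L/∂y = 2(y - t) = 2(4 - 2) = 4
∂y/∂w = x = 2
∂L/∂w = ∂L/∂y · ∂y/∂w = 4 × 2 = 8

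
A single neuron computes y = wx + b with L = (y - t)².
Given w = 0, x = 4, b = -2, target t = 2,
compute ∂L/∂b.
∂L/∂b = -8

y = wx + b = (0)(4) + -2 = -2
∂L/∂y = 2(y - t) = 2(-2 - 2) = -8
∂y/∂b = 1
∂L/∂b = ∂L/∂y · ∂y/∂b = -8 × 1 = -8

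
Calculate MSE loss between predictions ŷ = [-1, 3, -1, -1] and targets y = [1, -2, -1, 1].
MSE = 8.25

MSE = (1/4)((-1-1)² + (3--2)² + (-1--1)² + (-1-1)²) = (1/4)(4 + 25 + 0 + 4) = 8.25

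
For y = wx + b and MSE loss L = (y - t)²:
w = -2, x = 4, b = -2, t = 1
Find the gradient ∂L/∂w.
∂L/∂w = -88

y = wx + b = (-2)(4) + -2 = -10
∂L/∂y = 2(y - t) = 2(-10 - 1) = -22
∂y/∂w = x = 4
∂L/∂w = ∂L/∂y · ∂y/∂w = -22 × 4 = -88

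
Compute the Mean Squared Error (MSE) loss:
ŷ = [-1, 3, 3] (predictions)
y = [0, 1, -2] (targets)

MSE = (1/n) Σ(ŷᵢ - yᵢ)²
MSE = 10

MSE = (1/3)((-1-0)² + (3-1)² + (3--2)²) = (1/3)(1 + 4 + 25) = 10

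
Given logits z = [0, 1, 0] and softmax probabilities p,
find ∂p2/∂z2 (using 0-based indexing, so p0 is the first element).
∂p2/∂z2 = 0.167

p = softmax(z) = [0.2119, 0.5761, 0.2119]
p2 = 0.2119

∂p2/∂z2 = p2(1 - p2) = 0.2119 × (1 - 0.2119) = 0.167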